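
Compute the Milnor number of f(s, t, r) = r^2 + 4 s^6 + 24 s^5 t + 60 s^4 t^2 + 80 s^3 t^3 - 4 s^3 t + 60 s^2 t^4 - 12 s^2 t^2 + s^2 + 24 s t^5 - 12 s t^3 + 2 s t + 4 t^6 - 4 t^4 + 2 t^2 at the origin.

1

The Hessian of f at 0 has rank 3. Corank 0: nondegenerate Morse point, so A_1.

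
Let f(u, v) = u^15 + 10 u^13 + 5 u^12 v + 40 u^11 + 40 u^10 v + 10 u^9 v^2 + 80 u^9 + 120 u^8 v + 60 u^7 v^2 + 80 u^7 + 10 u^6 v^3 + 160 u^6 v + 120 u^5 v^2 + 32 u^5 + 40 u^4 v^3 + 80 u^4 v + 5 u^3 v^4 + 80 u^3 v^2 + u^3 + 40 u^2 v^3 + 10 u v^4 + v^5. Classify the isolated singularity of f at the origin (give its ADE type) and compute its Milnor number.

Type E_{8}, Milnor number mu = 8.

The Hessian of f at 0 is [[0, 0], [0, 0]] with rank 0, so corank 2. A Groebner basis of the Jacobian ideal J(f) in C{u,v} is {v^5, u*v^3 + v^4/8, u^2}; counting standard monomials gives mu = 8. Corank 2; j^3 = u^3 is a perfect cube, so E-series; the 5-jet and mu = 8 give E_8.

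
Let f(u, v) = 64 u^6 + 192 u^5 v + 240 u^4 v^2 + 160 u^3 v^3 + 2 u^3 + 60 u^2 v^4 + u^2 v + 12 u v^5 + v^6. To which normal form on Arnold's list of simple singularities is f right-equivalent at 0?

D_7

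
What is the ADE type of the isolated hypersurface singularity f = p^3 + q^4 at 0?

The Hessian of f at 0 is [[0, 0], [0, 0]] with rank 0, so corank 2. A Groebner basis of the Jacobian ideal J(f) in C{p,q} is {q^3, p^2}; counting standard monomials gives mu = 6. Corank 2; j^3 = p^3 is a perfect cube, so E-series; the 4-jet and mu = 6 give E_6.

E_{6}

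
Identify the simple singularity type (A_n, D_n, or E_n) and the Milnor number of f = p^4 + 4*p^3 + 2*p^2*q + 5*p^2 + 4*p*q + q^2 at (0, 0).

The Hessian of f at 0 has rank 2. Corank 0: nondegenerate Morse point, so A_1.

Type A_{1}, Milnor number mu = 1.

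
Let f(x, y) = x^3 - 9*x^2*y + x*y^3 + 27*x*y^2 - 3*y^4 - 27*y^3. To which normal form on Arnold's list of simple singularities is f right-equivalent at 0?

The Hessian of f at 0 has rank 0. Corank 2; j^3 = (x - 3*y)^3 is a perfect cube, so E-series; the 4-jet and mu = 7 give E_7.

E_7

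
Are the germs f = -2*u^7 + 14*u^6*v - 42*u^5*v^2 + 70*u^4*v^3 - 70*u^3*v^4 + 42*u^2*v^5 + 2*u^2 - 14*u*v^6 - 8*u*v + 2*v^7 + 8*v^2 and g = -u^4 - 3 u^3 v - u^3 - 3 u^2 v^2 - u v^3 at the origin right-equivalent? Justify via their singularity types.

The Hessian of f at 0 has rank 1. Corank 1: A-series; mu = 6 gives A_6. The Hessian of g at 0 has rank 0. Corank 2; j^3 = -u^3 is a perfect cube, so E-series; the 4-jet and mu = 7 give E_7. f is A_6 but g is E_7, hence not right-equivalent.

No.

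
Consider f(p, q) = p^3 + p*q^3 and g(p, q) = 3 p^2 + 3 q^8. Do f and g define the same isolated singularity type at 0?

The Hessian of f at 0 has rank 0. Corank 2; j^3 = p^3 is a perfect cube, so E-series; the 4-jet and mu = 7 give E_7. The Hessian of g at 0 has rank 1. Corank 1: A-series; mu = 7 gives A_7. f is E_7 but g is A_7, hence not right-equivalent.

No.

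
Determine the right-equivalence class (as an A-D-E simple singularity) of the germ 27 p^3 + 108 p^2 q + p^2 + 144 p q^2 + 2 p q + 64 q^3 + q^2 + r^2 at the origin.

The Hessian of f at 0 has rank 2. Corank 1: A-series; mu = 2 gives A_2.

A_{2}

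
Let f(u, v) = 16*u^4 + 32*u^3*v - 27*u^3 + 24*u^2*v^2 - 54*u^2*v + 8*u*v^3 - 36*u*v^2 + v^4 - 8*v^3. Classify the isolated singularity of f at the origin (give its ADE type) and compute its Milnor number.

The Hessian of f at 0 has rank 0. Corank 2; j^3 = -(3*u + 2*v)^3 is a perfect cube, so E-series; the 4-jet and mu = 6 give E_6.

Type E6, Milnor number mu = 6.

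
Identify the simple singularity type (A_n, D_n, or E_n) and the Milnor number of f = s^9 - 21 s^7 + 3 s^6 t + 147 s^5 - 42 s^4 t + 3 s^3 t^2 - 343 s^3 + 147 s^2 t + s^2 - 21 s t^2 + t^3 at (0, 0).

The Hessian of f at 0 has rank 1. Corank 1: A-series; mu = 2 gives A_2.

Type A_{2}, Milnor number mu = 2.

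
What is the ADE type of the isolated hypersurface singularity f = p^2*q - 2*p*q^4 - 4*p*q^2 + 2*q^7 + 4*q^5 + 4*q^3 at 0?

D_8

The Hessian of f at 0 has rank 0. Corank 2; j^3 = q*(p - 2*q)^2 has shape L^2 M (L != M), so D-series; mu = 8 gives D_8.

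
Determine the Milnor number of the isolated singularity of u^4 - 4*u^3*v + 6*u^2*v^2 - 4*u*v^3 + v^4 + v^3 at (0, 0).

6

The Hessian of f at 0 has rank 0. Corank 2; j^3 = v^3 is a perfect cube, so E-series; the 4-jet and mu = 6 give E_6.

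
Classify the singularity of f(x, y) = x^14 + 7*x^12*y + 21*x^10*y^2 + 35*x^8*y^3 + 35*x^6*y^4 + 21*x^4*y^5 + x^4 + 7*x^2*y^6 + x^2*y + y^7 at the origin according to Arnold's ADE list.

The Hessian of f at 0 is [[0, 0], [0, 0]] with rank 0, so corank 2. A Groebner basis of the Jacobian ideal J(f) in C{x,y} is {x^2/7 + y^6, x^3, x*y}; counting standard monomials gives mu = 8. Corank 2; j^3 = x^2*y has shape L^2 M (L != M), so D-series; mu = 8 gives D_8.

D_8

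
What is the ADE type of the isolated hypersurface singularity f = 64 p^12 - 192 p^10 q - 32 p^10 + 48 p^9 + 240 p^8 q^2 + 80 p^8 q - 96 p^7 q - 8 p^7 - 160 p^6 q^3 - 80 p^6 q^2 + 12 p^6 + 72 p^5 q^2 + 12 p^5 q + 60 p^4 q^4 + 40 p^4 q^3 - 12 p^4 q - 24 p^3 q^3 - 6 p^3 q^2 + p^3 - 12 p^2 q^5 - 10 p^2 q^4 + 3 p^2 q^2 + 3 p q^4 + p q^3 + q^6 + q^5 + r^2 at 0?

E_{7}

The Hessian of f at 0 has rank 1. Corank 2; j^3 = p^3 is a perfect cube, so E-series; the 4-jet and mu = 7 give E_7.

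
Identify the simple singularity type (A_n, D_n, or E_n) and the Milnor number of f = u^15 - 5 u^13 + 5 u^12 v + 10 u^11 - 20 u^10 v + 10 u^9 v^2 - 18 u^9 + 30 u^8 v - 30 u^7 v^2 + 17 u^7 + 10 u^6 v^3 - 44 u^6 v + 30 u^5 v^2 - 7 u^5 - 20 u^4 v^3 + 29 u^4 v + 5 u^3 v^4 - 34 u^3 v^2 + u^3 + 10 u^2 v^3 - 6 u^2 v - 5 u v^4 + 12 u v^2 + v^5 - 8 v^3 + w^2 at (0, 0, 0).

The Hessian of f at 0 has rank 1. Corank 2; j^3 = (u - 2*v)^3 is a perfect cube, so E-series; the 5-jet and mu = 8 give E_8.

Type E_{8}, Milnor number mu = 8.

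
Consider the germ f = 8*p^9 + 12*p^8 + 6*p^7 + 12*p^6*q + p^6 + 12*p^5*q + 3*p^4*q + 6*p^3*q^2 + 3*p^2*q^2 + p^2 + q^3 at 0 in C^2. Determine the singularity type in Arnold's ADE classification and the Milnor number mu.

Type A_{2}, Milnor number mu = 2.

The Hessian of f at 0 is [[2, 0], [0, 0]] with rank 1, so corank 1. A Groebner basis of the Jacobian ideal J(f) in C{p,q} is {q^2, p}; counting standard monomials gives mu = 2. Corank 1: A-series; mu = 2 gives A_2.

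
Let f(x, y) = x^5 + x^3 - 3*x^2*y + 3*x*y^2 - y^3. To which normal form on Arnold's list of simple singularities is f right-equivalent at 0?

E_8

The Hessian of f at 0 has rank 0. Corank 2; j^3 = (x - y)^3 is a perfect cube, so E-series; the 5-jet and mu = 8 give E_8.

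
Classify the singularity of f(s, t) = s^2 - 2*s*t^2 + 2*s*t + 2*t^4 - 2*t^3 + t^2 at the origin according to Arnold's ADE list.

The Hessian of f at 0 has rank 1. Corank 1: A-series; mu = 3 gives A_3.

A_{3}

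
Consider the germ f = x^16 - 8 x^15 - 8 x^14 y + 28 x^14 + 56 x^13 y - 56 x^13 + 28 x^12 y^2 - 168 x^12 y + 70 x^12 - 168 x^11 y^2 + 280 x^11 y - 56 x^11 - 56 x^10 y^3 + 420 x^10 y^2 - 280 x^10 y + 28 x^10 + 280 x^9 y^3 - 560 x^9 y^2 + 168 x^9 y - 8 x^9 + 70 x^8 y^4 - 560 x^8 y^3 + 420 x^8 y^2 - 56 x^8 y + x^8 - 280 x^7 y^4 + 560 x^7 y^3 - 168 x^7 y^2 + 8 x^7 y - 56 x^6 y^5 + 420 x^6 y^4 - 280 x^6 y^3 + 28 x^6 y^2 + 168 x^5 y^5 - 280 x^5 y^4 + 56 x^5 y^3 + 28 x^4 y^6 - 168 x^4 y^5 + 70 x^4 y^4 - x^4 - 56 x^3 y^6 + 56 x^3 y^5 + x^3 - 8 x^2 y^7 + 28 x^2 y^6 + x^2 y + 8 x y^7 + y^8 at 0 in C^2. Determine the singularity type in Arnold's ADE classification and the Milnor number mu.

The Hessian of f at 0 has rank 0. Corank 2; j^3 = x^2*(x + y) has shape L^2 M (L != M), so D-series; mu = 9 gives D_9.

Type D_{9}, Milnor number mu = 9.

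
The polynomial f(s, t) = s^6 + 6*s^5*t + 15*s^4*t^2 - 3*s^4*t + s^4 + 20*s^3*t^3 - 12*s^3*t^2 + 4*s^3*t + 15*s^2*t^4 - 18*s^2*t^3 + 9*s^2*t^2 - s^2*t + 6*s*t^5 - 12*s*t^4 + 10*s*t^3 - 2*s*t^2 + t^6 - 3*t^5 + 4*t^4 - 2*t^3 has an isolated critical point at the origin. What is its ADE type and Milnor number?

Type D_4, Milnor number mu = 4.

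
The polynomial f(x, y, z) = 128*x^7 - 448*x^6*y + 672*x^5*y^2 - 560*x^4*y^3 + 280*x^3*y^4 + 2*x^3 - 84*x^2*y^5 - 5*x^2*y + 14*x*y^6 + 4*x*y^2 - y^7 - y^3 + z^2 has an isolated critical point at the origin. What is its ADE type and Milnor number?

Type D8, Milnor number mu = 8.

The Hessian of f at 0 is [[0, 0, 0], [0, 0, 0], [0, 0, 2]] with rank 1, so corank 2. A Groebner basis of the Jacobian ideal J(f) in C{x,y,z} is {-x*y/14 + y^6 + y^2/14, x*y^2 - y^3, x^2 - 3*x*y/2 + y^2/2, z}; counting standard monomials gives mu = 8. Corank 2; j^3 = (x - y)^2*(2*x - y) has shape L^2 M (L != M), so D-series; mu = 8 gives D_8.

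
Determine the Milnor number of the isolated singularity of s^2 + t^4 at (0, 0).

3

The Hessian of f at 0 has rank 1. Corank 1: A-series; mu = 3 gives A_3.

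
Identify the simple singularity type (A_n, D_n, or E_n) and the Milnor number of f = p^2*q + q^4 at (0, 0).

Type D_{5}, Milnor number mu = 5.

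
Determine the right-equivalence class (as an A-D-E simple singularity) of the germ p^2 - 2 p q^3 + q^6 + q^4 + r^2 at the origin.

A3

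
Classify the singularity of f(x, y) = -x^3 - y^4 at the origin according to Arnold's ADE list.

E_{6}

The Hessian of f at 0 is [[0, 0], [0, 0]] with rank 0, so corank 2. A Groebner basis of the Jacobian ideal J(f) in C{x,y} is {y^3, x^2}; counting standard monomials gives mu = 6. Corank 2; j^3 = -x^3 is a perfect cube, so E-series; the 4-jet and mu = 6 give E_6.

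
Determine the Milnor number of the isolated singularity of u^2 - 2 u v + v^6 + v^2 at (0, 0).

5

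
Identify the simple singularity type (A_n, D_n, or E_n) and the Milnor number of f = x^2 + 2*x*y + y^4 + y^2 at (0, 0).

Type A_3, Milnor number mu = 3.

The Hessian of f at 0 is [[2, 2], [2, 2]] with rank 1, so corank 1. A Groebner basis of the Jacobian ideal J(f) in C{x,y} is {y^3, x + y}; counting standard monomials gives mu = 3. Corank 1: A-series; mu = 3 gives A_3.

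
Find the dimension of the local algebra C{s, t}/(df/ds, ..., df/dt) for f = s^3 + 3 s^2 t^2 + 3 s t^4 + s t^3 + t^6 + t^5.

The Hessian of f at 0 has rank 0. Corank 2; j^3 = s^3 is a perfect cube, so E-series; the 4-jet and mu = 7 give E_7.

7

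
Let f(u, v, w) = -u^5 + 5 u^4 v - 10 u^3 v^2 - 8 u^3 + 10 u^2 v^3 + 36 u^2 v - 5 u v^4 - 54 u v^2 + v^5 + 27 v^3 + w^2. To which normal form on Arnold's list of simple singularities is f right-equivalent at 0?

E_{8}

The Hessian of f at 0 is [[0, 0, 0], [0, 0, 0], [0, 0, 2]] with rank 1, so corank 2. A Groebner basis of the Jacobian ideal J(f) in C{u,v,w} is {v^5, u*v^3 - 11*v^4/8, u^2 - 3*u*v + 9*v^2/4, w}; counting standard monomials gives mu = 8. Corank 2; j^3 = -(2*u - 3*v)^3 is a perfect cube, so E-series; the 5-jet and mu = 8 give E_8.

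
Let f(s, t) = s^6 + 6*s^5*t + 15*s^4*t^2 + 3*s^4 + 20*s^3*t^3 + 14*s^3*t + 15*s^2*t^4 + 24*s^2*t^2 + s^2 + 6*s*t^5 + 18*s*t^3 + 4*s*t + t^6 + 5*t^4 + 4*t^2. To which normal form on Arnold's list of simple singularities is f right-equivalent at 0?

The Hessian of f at 0 is [[2, 4], [4, 8]] with rank 1, so corank 1. A Groebner basis of the Jacobian ideal J(f) in C{s,t} is {t^3, s + 2*t}; counting standard monomials gives mu = 3. Corank 1: A-series; mu = 3 gives A_3.

A3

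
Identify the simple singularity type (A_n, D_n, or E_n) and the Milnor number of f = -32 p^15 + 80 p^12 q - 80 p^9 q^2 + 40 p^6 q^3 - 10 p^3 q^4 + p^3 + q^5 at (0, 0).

The Hessian of f at 0 has rank 0. Corank 2; j^3 = p^3 is a perfect cube, so E-series; the 5-jet and mu = 8 give E_8.

Type E8, Milnor number mu = 8.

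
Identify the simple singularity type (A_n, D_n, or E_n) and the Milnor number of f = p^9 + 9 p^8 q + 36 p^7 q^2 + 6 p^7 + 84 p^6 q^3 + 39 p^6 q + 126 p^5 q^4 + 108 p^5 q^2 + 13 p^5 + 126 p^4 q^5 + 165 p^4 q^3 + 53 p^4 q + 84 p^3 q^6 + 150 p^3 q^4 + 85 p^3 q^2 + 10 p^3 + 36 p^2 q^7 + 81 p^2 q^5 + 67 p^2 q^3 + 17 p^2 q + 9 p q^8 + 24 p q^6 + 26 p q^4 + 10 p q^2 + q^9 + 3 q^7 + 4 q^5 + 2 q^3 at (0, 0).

Type D_4, Milnor number mu = 4.

The Hessian of f at 0 has rank 0. Corank 2; j^3 = (2*p + q)*(5*p^2 + 6*p*q + 2*q^2) splits into three distinct lines over C (the quadratic factor has nonzero discriminant), so D_4.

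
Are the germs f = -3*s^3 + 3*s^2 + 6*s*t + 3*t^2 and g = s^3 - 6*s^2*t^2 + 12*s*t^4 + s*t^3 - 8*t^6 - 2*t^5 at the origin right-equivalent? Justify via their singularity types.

No.

The Hessian of f at 0 has rank 1. Corank 1: A-series; mu = 2 gives A_2. The Hessian of g at 0 has rank 0. Corank 2; j^3 = s^3 is a perfect cube, so E-series; the 4-jet and mu = 7 give E_7. f is A_2 but g is E_7, hence not right-equivalent.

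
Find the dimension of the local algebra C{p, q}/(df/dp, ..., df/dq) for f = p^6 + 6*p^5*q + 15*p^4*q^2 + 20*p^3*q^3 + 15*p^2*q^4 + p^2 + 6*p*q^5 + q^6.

The Hessian of f at 0 has rank 1. Corank 1: A-series; mu = 5 gives A_5.

5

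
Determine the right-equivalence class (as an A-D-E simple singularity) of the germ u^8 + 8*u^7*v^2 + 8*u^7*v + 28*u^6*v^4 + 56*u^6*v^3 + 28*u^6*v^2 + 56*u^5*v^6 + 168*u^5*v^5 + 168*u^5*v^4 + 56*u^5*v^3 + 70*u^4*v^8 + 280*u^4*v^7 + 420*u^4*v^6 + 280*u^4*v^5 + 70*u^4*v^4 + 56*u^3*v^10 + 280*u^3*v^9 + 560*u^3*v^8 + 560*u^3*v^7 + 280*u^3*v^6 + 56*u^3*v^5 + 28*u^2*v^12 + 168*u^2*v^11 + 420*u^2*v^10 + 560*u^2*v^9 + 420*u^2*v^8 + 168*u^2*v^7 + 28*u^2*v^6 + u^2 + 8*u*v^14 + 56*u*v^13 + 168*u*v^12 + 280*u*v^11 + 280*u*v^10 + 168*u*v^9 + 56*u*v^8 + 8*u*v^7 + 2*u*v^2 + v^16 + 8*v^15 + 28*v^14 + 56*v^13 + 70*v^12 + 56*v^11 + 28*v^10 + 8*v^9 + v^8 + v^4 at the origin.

The Hessian of f at 0 is [[2, 0], [0, 0]] with rank 1, so corank 1. A Groebner basis of the Jacobian ideal J(f) in C{u,v} is {u^4, u^3*v, u + v^2}; counting standard monomials gives mu = 7. Corank 1: A-series; mu = 7 gives A_7.

A7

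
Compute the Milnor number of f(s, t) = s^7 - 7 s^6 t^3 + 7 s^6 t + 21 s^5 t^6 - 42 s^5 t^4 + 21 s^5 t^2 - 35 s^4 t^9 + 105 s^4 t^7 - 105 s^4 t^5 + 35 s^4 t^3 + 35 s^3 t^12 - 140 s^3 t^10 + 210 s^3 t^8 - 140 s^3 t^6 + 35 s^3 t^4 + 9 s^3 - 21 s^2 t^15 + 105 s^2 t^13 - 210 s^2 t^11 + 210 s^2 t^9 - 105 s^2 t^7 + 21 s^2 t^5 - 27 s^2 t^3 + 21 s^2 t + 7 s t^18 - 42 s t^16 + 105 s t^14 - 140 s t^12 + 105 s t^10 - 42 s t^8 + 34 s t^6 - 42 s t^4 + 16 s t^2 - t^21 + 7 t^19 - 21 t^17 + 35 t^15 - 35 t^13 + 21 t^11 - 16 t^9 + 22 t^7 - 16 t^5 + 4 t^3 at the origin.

The Hessian of f at 0 has rank 0. Corank 2; j^3 = (s + t)*(3*s + 2*t)^2 has shape L^2 M (L != M), so D-series; mu = 8 gives D_8.

8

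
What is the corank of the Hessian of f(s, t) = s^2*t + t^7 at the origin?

2

Hessian at 0 has rank 0.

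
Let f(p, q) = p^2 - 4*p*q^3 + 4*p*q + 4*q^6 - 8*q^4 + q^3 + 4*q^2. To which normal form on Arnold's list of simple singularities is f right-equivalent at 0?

A_{2}

The Hessian of f at 0 is [[2, 4], [4, 8]] with rank 1, so corank 1. A Groebner basis of the Jacobian ideal J(f) in C{p,q} is {q^2, p + 2*q}; counting standard monomials gives mu = 2. Corank 1: A-series; mu = 2 gives A_2.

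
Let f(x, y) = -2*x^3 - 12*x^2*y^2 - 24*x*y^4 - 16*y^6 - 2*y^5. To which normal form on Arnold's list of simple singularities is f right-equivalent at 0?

E_8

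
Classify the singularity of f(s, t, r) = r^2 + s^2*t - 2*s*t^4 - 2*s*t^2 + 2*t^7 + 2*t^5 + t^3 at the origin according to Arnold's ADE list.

D_8

The Hessian of f at 0 is [[0, 0, 0], [0, 0, 0], [0, 0, 2]] with rank 1, so corank 2. A Groebner basis of the Jacobian ideal J(f) in C{s,t,r} is {s^2/6 + s*t^3 - 4*s*t/3 + 7*t^2/6, -s*t + t^4 + t^2, s^3 - 3*s*t^2 + 2*t^3, s^2*t - 2*s*t^2 + t^3, r}; counting standard monomials gives mu = 8. Corank 2; j^3 = t*(s - t)^2 has shape L^2 M (L != M), so D-series; mu = 8 gives D_8.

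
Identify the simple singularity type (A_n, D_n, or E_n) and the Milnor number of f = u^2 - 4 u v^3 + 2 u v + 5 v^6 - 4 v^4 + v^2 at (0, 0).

Type A_5, Milnor number mu = 5.

The Hessian of f at 0 is [[2, 2], [2, 2]] with rank 1, so corank 1. A Groebner basis of the Jacobian ideal J(f) in C{u,v} is {u*v^2 + u/2 + v/2, -u/2 + v^3 - v/2, u^2 + 2*u*v + v^2}; counting standard monomials gives mu = 5. Corank 1: A-series; mu = 5 gives A_5.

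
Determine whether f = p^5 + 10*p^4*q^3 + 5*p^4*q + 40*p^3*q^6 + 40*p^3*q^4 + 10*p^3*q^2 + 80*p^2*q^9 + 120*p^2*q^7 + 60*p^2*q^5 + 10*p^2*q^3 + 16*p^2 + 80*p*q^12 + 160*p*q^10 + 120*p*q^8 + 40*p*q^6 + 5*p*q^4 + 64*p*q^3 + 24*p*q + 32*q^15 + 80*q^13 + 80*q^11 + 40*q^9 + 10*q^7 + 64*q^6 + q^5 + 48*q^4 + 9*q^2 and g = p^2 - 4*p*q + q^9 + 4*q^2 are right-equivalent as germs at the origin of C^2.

No.

The Hessian of f at 0 has rank 1. Corank 1: A-series; mu = 4 gives A_4. The Hessian of g at 0 has rank 1. Corank 1: A-series; mu = 8 gives A_8. f is A_4 but g is A_8, hence not right-equivalent.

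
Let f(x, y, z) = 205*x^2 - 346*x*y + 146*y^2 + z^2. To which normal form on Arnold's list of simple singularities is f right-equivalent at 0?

The Hessian of f at 0 has rank 3. Corank 0: nondegenerate Morse point, so A_1.

A_1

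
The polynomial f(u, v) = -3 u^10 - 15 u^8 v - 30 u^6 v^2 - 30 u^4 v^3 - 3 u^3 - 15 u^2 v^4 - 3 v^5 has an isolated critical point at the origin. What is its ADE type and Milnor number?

The Hessian of f at 0 is [[0, 0], [0, 0]] with rank 0, so corank 2. A Groebner basis of the Jacobian ideal J(f) in C{u,v} is {v^4, u^2}; counting standard monomials gives mu = 8. Corank 2; j^3 = -3*u^3 is a perfect cube, so E-series; the 5-jet and mu = 8 give E_8.

Type E_8, Milnor number mu = 8.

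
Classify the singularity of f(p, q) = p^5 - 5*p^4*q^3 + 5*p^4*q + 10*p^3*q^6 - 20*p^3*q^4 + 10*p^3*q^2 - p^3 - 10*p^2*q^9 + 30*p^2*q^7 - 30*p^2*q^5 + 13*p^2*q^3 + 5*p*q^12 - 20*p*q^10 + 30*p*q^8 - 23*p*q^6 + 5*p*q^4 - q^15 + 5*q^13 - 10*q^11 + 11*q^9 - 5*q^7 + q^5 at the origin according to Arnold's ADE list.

The Hessian of f at 0 is [[0, 0], [0, 0]] with rank 0, so corank 2. A Groebner basis of the Jacobian ideal J(f) in C{p,q} is {-p^2/2 + p*q^3, 2*p^2 + q^4, p^3, p^2*q}; counting standard monomials gives mu = 8. Corank 2; j^3 = -p^3 is a perfect cube, so E-series; the 5-jet and mu = 8 give E_8.

E8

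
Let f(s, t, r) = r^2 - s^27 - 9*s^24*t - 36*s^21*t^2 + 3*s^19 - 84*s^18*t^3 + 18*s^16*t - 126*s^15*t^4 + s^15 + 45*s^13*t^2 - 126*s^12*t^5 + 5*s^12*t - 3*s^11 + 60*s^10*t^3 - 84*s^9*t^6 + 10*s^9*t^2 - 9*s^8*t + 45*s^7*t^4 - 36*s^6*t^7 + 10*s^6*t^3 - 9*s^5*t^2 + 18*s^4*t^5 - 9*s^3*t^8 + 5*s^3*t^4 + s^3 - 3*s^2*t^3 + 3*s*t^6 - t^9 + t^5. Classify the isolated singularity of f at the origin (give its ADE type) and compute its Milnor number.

Type E8, Milnor number mu = 8.

The Hessian of f at 0 is [[0, 0, 0], [0, 0, 0], [0, 0, 2]] with rank 1, so corank 2. A Groebner basis of the Jacobian ideal J(f) in C{s,t,r} is {-s^2/2 + s*t^3, t^4, s^3, s^2*t, r}; counting standard monomials gives mu = 8. Corank 2; j^3 = s^3 is a perfect cube, so E-series; the 5-jet and mu = 8 give E_8.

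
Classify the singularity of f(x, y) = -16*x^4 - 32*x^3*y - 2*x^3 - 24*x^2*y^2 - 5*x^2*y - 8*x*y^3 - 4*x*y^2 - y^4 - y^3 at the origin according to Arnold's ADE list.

The Hessian of f at 0 has rank 0. Corank 2; j^3 = -(x + y)^2*(2*x + y) has shape L^2 M (L != M), so D-series; mu = 5 gives D_5.

D5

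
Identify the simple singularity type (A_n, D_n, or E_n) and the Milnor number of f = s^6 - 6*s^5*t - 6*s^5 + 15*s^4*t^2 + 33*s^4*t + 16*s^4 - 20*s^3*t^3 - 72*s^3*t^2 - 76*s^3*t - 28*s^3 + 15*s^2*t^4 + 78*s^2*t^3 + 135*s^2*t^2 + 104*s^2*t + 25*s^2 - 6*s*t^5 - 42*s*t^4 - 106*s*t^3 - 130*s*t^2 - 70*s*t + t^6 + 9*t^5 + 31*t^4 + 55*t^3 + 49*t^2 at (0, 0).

The Hessian of f at 0 has rank 1. Corank 1: A-series; mu = 2 gives A_2.

Type A2, Milnor number mu = 2.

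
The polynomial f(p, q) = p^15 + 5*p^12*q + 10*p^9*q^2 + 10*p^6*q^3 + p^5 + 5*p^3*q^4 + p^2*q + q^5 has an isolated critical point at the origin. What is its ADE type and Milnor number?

The Hessian of f at 0 has rank 0. Corank 2; j^3 = p^2*q has shape L^2 M (L != M), so D-series; mu = 6 gives D_6.

Type D_6, Milnor number mu = 6.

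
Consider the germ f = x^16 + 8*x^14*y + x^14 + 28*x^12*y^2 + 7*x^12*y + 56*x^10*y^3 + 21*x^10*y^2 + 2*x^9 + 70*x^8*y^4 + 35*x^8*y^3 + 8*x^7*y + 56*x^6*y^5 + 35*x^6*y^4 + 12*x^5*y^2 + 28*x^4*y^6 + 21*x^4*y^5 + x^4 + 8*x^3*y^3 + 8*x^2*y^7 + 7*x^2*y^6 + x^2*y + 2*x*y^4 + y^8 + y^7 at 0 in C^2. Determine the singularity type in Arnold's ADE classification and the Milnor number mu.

Type D_9, Milnor number mu = 9.

The Hessian of f at 0 has rank 0. Corank 2; j^3 = x^2*y has shape L^2 M (L != M), so D-series; mu = 9 gives D_9.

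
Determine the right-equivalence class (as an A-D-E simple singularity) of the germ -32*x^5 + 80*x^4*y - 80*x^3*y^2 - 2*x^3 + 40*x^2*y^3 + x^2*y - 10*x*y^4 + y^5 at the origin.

D_6

The Hessian of f at 0 has rank 0. Corank 2; j^3 = -x^2*(2*x - y) has shape L^2 M (L != M), so D-series; mu = 6 gives D_6.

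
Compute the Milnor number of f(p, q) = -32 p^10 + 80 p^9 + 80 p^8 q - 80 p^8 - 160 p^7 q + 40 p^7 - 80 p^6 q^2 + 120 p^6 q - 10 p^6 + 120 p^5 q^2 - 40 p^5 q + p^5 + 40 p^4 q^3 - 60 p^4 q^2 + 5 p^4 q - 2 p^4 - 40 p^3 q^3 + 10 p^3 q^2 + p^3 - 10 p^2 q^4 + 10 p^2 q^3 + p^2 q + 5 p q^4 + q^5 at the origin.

The Hessian of f at 0 is [[0, 0], [0, 0]] with rank 0, so corank 2. A Groebner basis of the Jacobian ideal J(f) in C{p,q} is {-p*q/5 + q^4, p*q^2, p^2 + p*q}; counting standard monomials gives mu = 6. Corank 2; j^3 = p^2*(p + q) has shape L^2 M (L != M), so D-series; mu = 6 gives D_6.

6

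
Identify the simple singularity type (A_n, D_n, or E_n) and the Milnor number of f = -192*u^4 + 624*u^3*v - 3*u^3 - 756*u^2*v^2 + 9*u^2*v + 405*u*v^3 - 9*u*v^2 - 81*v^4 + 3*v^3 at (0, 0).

Type E_7, Milnor number mu = 7.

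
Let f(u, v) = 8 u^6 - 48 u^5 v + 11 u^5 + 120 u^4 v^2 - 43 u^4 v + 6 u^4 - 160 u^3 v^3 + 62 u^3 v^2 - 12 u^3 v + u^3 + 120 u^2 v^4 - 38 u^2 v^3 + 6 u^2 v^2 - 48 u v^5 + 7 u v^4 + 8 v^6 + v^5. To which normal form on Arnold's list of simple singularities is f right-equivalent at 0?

E_{8}

The Hessian of f at 0 has rank 0. Corank 2; j^3 = u^3 is a perfect cube, so E-series; the 5-jet and mu = 8 give E_8.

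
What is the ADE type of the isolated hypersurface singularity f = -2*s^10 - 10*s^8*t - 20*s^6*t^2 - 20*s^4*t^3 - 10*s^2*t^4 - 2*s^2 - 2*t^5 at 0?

The Hessian of f at 0 has rank 1. Corank 1: A-series; mu = 4 gives A_4.

A4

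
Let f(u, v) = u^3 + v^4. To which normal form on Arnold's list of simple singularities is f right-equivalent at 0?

E6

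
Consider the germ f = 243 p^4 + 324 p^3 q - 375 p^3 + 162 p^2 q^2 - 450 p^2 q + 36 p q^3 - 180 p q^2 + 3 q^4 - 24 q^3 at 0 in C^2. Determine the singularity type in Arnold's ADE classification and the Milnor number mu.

The Hessian of f at 0 has rank 0. Corank 2; j^3 = -3*(5*p + 2*q)^3 is a perfect cube, so E-series; the 4-jet and mu = 6 give E_6.

Type E_{6}, Milnor number mu = 6.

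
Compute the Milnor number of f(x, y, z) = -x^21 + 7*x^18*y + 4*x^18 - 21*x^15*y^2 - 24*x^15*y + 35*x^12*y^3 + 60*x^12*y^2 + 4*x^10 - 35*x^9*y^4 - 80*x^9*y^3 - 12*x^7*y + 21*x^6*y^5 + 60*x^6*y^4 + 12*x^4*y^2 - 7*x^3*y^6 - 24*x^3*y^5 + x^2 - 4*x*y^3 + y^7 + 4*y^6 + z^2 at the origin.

6

The Hessian of f at 0 has rank 2. Corank 1: A-series; mu = 6 gives A_6.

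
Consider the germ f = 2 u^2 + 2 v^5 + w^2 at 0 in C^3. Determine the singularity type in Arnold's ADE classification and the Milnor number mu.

The Hessian of f at 0 is [[4, 0, 0], [0, 0, 0], [0, 0, 2]] with rank 2, so corank 1. A Groebner basis of the Jacobian ideal J(f) in C{u,v,w} is {v^4, u, w}; counting standard monomials gives mu = 4. Corank 1: A-series; mu = 4 gives A_4.

Type A4, Milnor number mu = 4.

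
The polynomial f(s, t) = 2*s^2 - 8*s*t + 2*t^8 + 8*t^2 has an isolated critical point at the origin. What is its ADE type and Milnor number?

Type A_7, Milnor number mu = 7.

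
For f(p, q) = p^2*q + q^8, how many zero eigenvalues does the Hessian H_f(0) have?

The Hessian at 0 is [[0, 0], [0, 0]] of rank 0; hence corank 2.

2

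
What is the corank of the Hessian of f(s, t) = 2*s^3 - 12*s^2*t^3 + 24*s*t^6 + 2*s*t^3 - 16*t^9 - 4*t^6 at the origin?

2

The Hessian at 0 is [[0, 0], [0, 0]] of rank 0; hence corank 2.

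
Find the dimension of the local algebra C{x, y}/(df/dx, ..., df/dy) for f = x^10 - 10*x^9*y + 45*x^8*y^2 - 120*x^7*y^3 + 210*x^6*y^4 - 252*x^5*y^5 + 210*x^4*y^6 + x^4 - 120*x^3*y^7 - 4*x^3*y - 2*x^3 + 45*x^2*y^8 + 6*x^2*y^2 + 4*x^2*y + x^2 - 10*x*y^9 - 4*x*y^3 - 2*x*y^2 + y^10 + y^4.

The Hessian of f at 0 is [[2, 0], [0, 0]] with rank 1, so corank 1. A Groebner basis of the Jacobian ideal J(f) in C{x,y} is {x*y^4 - 20*x*y^3 - 39*x*y^2 - 20*x*y - 3*x + 14*y^4 + 14*y^3 + 3*y^2, -30*x*y^3 - 54*x*y^2 - 27*x*y - 4*x + y^5 + 20*y^4 + 19*y^3 + 4*y^2, x^2 - 2*x*y - x + y^2}; counting standard monomials gives mu = 9. Corank 1: A-series; mu = 9 gives A_9.

9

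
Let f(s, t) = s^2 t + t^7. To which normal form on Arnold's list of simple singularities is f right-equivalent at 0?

The Hessian of f at 0 is [[0, 0], [0, 0]] with rank 0, so corank 2. A Groebner basis of the Jacobian ideal J(f) in C{s,t} is {s^2/7 + t^6, s^3, s*t}; counting standard monomials gives mu = 8. Corank 2; j^3 = s^2*t has shape L^2 M (L != M), so D-series; mu = 8 gives D_8.

D_8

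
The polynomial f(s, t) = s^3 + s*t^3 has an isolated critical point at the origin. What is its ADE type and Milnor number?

Type E7, Milnor number mu = 7.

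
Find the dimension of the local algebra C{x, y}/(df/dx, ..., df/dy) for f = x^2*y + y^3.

4

The Hessian of f at 0 has rank 0. Corank 2; j^3 = y*(x^2 + y^2) splits into three distinct lines over C (the quadratic factor has nonzero discriminant), so D_4.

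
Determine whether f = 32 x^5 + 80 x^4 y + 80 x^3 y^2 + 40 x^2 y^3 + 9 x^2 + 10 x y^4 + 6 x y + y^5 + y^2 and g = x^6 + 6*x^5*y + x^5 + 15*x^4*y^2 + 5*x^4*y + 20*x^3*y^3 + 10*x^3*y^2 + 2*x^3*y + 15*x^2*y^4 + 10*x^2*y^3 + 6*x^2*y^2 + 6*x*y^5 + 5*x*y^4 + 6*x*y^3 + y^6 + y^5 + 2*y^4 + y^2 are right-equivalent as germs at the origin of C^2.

Yes.

The Hessian of f at 0 is [[18, 6], [6, 2]] with rank 1, so corank 1. A Groebner basis of the Jacobian ideal J(f) in C{x,y} is {y^4, x + y/3}; counting standard monomials gives mu = 4. Corank 1: A-series; mu = 4 gives A_4. The Hessian of g at 0 is [[0, 0], [0, 2]] with rank 1, so corank 1. A Groebner basis of the Jacobian ideal J(g) in C{x,y} is {x^3 + y, x*y, y^2}; counting standard monomials gives mu = 4. Corank 1: A-series; mu = 4 gives A_4. Both have type A_4, hence right-equivalent.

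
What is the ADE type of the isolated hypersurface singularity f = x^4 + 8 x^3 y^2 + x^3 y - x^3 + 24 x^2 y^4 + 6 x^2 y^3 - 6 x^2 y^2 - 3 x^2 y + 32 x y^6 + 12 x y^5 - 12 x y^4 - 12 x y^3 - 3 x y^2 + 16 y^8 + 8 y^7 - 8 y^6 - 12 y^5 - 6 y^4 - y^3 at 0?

E_7

The Hessian of f at 0 has rank 0. Corank 2; j^3 = -(x + y)^3 is a perfect cube, so E-series; the 4-jet and mu = 7 give E_7.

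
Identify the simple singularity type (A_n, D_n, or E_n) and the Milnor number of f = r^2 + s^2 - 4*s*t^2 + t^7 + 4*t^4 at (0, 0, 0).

The Hessian of f at 0 has rank 2. Corank 1: A-series; mu = 6 gives A_6.

Type A6, Milnor number mu = 6.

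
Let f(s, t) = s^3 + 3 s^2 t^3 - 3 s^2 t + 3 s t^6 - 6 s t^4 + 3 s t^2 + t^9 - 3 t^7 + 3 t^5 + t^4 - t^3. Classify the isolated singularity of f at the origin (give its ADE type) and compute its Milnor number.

The Hessian of f at 0 has rank 0. Corank 2; j^3 = (s - t)^3 is a perfect cube, so E-series; the 4-jet and mu = 6 give E_6.

Type E_6, Milnor number mu = 6.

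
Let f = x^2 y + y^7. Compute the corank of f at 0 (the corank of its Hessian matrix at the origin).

2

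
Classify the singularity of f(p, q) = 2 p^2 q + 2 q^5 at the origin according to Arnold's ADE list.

D_{6}

The Hessian of f at 0 has rank 0. Corank 2; j^3 = 2*p^2*q has shape L^2 M (L != M), so D-series; mu = 6 gives D_6.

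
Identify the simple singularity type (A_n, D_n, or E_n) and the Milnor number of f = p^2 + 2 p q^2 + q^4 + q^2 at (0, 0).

Type A_{1}, Milnor number mu = 1.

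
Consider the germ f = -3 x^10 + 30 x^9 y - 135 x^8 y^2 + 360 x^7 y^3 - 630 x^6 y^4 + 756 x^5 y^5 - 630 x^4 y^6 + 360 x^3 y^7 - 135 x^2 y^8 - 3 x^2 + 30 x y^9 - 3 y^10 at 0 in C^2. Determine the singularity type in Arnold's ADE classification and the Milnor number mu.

The Hessian of f at 0 has rank 1. Corank 1: A-series; mu = 9 gives A_9.

Type A_{9}, Milnor number mu = 9.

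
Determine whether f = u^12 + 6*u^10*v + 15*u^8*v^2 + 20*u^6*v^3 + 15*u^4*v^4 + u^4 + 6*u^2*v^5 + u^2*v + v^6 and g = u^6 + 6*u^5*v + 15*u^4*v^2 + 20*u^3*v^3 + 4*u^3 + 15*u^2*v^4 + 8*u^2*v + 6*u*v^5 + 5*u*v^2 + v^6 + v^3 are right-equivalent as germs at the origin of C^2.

Yes.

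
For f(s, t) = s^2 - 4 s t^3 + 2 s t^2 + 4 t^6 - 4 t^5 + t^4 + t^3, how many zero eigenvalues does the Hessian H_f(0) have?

The Hessian at 0 is [[2, 0], [0, 0]] of rank 1; hence corank 1.

1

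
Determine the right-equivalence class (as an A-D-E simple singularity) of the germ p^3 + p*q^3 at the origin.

The Hessian of f at 0 has rank 0. Corank 2; j^3 = p^3 is a perfect cube, so E-series; the 4-jet and mu = 7 give E_7.

E_{7}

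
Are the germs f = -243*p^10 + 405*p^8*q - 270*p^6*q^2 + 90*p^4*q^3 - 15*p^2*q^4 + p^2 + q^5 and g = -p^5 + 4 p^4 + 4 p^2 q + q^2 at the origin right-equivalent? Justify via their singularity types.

The Hessian of f at 0 has rank 1. Corank 1: A-series; mu = 4 gives A_4. The Hessian of g at 0 has rank 1. Corank 1: A-series; mu = 4 gives A_4. Both have type A_4, hence right-equivalent.

Yes.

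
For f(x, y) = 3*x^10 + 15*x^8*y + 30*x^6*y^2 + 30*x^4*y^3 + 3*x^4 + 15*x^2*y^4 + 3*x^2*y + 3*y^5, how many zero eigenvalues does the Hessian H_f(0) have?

Hessian at 0 has rank 0.

2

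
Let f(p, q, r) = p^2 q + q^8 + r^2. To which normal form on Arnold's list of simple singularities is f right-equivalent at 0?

The Hessian of f at 0 has rank 1. Corank 2; j^3 = p^2*q has shape L^2 M (L != M), so D-series; mu = 9 gives D_9.

D_{9}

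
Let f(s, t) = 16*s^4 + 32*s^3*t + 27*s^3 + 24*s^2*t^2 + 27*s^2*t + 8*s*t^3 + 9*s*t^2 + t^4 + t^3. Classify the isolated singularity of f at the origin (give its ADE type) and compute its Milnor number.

The Hessian of f at 0 is [[0, 0], [0, 0]] with rank 0, so corank 2. A Groebner basis of the Jacobian ideal J(f) in C{s,t} is {t^4, s*t^2 + 7*t^3/18, s^2 + 2*s*t/3 + t^2/9}; counting standard monomials gives mu = 6. Corank 2; j^3 = (3*s + t)^3 is a perfect cube, so E-series; the 4-jet and mu = 6 give E_6.

Type E6, Milnor number mu = 6.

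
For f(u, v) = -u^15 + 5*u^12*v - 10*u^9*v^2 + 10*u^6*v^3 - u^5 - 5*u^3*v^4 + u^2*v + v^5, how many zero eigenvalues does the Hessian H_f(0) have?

The Hessian at 0 is [[0, 0], [0, 0]] of rank 0; hence corank 2.

2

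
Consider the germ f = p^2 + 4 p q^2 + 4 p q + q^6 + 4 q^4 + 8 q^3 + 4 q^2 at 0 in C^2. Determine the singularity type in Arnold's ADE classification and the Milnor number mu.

The Hessian of f at 0 has rank 1. Corank 1: A-series; mu = 5 gives A_5.

Type A5, Milnor number mu = 5.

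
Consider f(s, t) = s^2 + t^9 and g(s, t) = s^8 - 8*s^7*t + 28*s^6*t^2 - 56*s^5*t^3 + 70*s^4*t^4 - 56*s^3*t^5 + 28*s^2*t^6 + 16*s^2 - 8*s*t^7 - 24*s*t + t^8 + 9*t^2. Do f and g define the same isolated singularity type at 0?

No.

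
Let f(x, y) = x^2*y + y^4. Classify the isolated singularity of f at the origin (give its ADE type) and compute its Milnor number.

Type D_5, Milnor number mu = 5.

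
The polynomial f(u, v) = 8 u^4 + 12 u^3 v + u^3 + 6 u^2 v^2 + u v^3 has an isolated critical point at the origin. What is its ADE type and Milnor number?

The Hessian of f at 0 has rank 0. Corank 2; j^3 = u^3 is a perfect cube, so E-series; the 4-jet and mu = 7 give E_7.

Type E7, Milnor number mu = 7.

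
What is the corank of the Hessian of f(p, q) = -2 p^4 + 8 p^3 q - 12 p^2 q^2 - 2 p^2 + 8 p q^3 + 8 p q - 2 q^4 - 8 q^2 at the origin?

1

The Hessian at 0 is [[-4, 8], [8, -16]] of rank 1; hence corank 1.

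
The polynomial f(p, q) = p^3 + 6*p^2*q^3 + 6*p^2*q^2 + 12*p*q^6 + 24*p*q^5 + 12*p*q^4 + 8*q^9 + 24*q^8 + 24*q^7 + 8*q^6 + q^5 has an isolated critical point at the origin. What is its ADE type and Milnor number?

Type E8, Milnor number mu = 8.

The Hessian of f at 0 is [[0, 0], [0, 0]] with rank 0, so corank 2. A Groebner basis of the Jacobian ideal J(f) in C{p,q} is {p^2/4 + p*q^3 + p*q^2, q^4, p^3, p^2*q - p^2 - 4*p*q^2}; counting standard monomials gives mu = 8. Corank 2; j^3 = p^3 is a perfect cube, so E-series; the 5-jet and mu = 8 give E_8.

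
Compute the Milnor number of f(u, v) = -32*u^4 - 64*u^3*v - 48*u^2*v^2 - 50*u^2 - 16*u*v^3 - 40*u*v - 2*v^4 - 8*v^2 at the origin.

3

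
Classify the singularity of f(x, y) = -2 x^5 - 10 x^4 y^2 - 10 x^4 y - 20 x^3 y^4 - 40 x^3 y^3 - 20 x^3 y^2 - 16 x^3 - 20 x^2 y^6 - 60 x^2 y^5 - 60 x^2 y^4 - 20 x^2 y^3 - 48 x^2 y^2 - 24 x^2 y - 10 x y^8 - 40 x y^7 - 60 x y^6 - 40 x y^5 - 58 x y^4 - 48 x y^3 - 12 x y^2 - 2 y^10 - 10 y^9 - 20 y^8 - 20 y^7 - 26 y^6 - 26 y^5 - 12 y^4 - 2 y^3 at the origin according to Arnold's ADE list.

E_{8}

The Hessian of f at 0 has rank 0. Corank 2; j^3 = -2*(2*x + y)^3 is a perfect cube, so E-series; the 5-jet and mu = 8 give E_8.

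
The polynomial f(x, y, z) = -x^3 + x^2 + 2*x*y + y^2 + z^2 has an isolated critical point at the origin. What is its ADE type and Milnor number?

The Hessian of f at 0 has rank 2. Corank 1: A-series; mu = 2 gives A_2.

Type A_{2}, Milnor number mu = 2.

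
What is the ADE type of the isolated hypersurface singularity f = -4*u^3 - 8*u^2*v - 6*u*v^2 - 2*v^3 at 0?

D_{4}

The Hessian of f at 0 is [[0, 0], [0, 0]] with rank 0, so corank 2. A Groebner basis of the Jacobian ideal J(f) in C{u,v} is {v^3, u^2 - 3*v^2/2, u*v + 3*v^2/2}; counting standard monomials gives mu = 4. Corank 2; j^3 = -2*(u + v)*(2*u^2 + 2*u*v + v^2) splits into three distinct lines over C (the quadratic factor has nonzero discriminant), so D_4.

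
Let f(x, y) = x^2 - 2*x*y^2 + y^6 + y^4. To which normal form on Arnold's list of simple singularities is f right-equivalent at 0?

A_{5}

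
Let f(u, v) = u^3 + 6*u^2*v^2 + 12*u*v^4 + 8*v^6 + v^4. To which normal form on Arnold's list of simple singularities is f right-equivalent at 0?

The Hessian of f at 0 has rank 0. Corank 2; j^3 = u^3 is a perfect cube, so E-series; the 4-jet and mu = 6 give E_6.

E6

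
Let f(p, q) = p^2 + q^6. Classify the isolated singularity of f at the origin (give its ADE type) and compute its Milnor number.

Type A5, Milnor number mu = 5.

The Hessian of f at 0 is [[2, 0], [0, 0]] with rank 1, so corank 1. A Groebner basis of the Jacobian ideal J(f) in C{p,q} is {q^5, p}; counting standard monomials gives mu = 5. Corank 1: A-series; mu = 5 gives A_5.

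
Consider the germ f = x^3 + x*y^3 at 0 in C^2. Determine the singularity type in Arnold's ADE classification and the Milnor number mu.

Type E7, Milnor number mu = 7.

The Hessian of f at 0 is [[0, 0], [0, 0]] with rank 0, so corank 2. A Groebner basis of the Jacobian ideal J(f) in C{x,y} is {x^3, x*y^2, 3*x^2 + y^3}; counting standard monomials gives mu = 7. Corank 2; j^3 = x^3 is a perfect cube, so E-series; the 4-jet and mu = 7 give E_7.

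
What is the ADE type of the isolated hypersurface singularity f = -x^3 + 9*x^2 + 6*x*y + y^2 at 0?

A2

The Hessian of f at 0 has rank 1. Corank 1: A-series; mu = 2 gives A_2.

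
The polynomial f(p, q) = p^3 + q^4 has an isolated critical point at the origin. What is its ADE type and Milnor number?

Type E_{6}, Milnor number mu = 6.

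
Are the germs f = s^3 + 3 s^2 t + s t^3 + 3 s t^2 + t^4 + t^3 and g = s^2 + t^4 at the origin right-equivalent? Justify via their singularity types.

No.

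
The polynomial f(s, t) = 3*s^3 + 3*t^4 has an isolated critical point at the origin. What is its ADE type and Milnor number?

The Hessian of f at 0 has rank 0. Corank 2; j^3 = 3*s^3 is a perfect cube, so E-series; the 4-jet and mu = 6 give E_6.

Type E_{6}, Milnor number mu = 6.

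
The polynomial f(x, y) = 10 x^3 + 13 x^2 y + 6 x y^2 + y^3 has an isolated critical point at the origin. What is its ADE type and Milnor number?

Type D_{4}, Milnor number mu = 4.

The Hessian of f at 0 has rank 0. Corank 2; j^3 = (2*x + y)*(5*x^2 + 4*x*y + y^2) splits into three distinct lines over C (the quadratic factor has nonzero discriminant), so D_4.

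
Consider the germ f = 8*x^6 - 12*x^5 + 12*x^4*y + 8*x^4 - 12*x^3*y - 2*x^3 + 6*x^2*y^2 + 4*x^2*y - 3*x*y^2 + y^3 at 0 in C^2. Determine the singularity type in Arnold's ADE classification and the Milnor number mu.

Type D4, Milnor number mu = 4.

The Hessian of f at 0 is [[0, 0], [0, 0]] with rank 0, so corank 2. A Groebner basis of the Jacobian ideal J(f) in C{x,y} is {y^3, x^2 - 3*y^2/2, x*y - 3*y^2/2}; counting standard monomials gives mu = 4. Corank 2; j^3 = -(x - y)*(2*x^2 - 2*x*y + y^2) splits into three distinct lines over C (the quadratic factor has nonzero discriminant), so D_4.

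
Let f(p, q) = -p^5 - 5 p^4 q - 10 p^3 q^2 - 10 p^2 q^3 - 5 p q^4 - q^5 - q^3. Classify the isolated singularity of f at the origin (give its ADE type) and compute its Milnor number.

Type E_8, Milnor number mu = 8.

The Hessian of f at 0 has rank 0. Corank 2; j^3 = -q^3 is a perfect cube, so E-series; the 5-jet and mu = 8 give E_8.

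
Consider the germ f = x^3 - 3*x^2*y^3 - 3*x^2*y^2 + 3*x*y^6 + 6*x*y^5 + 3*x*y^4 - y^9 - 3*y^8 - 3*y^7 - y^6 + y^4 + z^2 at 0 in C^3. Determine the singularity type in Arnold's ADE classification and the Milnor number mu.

The Hessian of f at 0 has rank 1. Corank 2; j^3 = x^3 is a perfect cube, so E-series; the 4-jet and mu = 6 give E_6.

Type E6, Milnor number mu = 6.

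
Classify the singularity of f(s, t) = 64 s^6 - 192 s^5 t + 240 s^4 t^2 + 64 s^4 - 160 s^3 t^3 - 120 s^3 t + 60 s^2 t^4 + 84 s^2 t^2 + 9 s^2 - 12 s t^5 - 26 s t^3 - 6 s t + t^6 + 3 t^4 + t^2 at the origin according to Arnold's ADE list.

A3

The Hessian of f at 0 has rank 1. Corank 1: A-series; mu = 3 gives A_3.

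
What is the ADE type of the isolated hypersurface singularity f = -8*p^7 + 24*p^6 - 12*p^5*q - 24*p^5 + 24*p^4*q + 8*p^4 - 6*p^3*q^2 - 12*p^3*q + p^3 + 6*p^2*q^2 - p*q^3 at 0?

The Hessian of f at 0 has rank 0. Corank 2; j^3 = p^3 is a perfect cube, so E-series; the 4-jet and mu = 7 give E_7.

E_7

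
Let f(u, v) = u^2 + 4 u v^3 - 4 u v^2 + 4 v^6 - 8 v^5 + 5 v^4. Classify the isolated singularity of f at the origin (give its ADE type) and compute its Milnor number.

Type A3, Milnor number mu = 3.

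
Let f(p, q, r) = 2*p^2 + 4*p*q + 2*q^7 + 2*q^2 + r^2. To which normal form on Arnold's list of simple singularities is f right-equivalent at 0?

A_{6}

The Hessian of f at 0 is [[4, 4, 0], [4, 4, 0], [0, 0, 2]] with rank 2, so corank 1. A Groebner basis of the Jacobian ideal J(f) in C{p,q,r} is {q^6, p + q, r}; counting standard monomials gives mu = 6. Corank 1: A-series; mu = 6 gives A_6.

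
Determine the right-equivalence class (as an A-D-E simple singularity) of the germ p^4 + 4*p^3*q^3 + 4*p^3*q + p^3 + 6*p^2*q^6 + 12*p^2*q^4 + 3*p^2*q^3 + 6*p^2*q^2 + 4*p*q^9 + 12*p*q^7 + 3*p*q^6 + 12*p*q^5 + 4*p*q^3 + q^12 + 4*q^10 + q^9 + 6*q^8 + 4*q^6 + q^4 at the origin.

The Hessian of f at 0 is [[0, 0], [0, 0]] with rank 0, so corank 2. A Groebner basis of the Jacobian ideal J(f) in C{p,q} is {q^4, p*q^2 + q^3/3, p^2}; counting standard monomials gives mu = 6. Corank 2; j^3 = p^3 is a perfect cube, so E-series; the 4-jet and mu = 6 give E_6.

E6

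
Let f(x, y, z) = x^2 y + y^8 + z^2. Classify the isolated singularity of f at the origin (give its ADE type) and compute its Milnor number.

The Hessian of f at 0 has rank 1. Corank 2; j^3 = x^2*y has shape L^2 M (L != M), so D-series; mu = 9 gives D_9.

Type D_9, Milnor number mu = 9.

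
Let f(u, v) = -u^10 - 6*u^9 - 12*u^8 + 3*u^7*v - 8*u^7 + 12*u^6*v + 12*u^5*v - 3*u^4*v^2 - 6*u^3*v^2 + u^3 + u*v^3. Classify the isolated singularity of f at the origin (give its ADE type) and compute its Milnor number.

Type E_{7}, Milnor number mu = 7.

The Hessian of f at 0 is [[0, 0], [0, 0]] with rank 0, so corank 2. A Groebner basis of the Jacobian ideal J(f) in C{u,v} is {u^3, u*v^2, 3*u^2 + v^3}; counting standard monomials gives mu = 7. Corank 2; j^3 = u^3 is a perfect cube, so E-series; the 4-jet and mu = 7 give E_7.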